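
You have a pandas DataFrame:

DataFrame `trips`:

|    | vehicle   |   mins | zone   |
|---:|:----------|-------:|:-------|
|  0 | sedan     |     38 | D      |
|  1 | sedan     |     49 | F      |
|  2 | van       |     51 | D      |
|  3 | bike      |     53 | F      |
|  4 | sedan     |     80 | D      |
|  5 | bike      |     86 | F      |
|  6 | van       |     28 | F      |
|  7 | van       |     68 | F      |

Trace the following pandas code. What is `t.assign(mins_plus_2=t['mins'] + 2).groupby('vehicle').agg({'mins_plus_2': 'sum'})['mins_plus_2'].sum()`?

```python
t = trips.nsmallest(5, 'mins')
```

229

take 5 rows with smallest mins:
  vehicle  mins zone
6     van    28    F
0   sedan    38    D
1   sedan    49    F
2     van    51    D
3    bike    53    F
add column mins_plus_2 = t['mins'] + 2:
  vehicle  mins zone  mins_plus_2
6     van    28    F           30
0   sedan    38    D           40
1   sedan    49    F           51
2     van    51    D           53
3    bike    53    F           55
group by vehicle, sum of mins_plus_2:
         mins_plus_2
vehicle             
bike              55
sedan             91
van               83
Then the sum of column 'mins_plus_2': 229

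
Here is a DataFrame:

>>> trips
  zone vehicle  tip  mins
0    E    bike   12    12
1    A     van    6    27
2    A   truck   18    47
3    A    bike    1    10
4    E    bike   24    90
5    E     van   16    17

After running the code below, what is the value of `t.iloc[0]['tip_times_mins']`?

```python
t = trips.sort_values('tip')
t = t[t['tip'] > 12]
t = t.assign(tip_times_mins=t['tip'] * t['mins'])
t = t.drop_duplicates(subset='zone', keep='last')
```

sort by tip:
  zone vehicle  tip  mins
3    A    bike    1    10
1    A     van    6    27
0    E    bike   12    12
5    E     van   16    17
2    A   truck   18    47
4    E    bike   24    90
filter rows where tip > 12:
  zone vehicle  tip  mins
5    E     van   16    17
2    A   truck   18    47
4    E    bike   24    90
add column tip_times_mins = t['tip'] * t['mins']:
  zone vehicle  tip  mins  tip_times_mins
5    E     van   16    17             272
2    A   truck   18    47             846
4    E    bike   24    90            2160
drop duplicate zone (keep=last):
  zone vehicle  tip  mins  tip_times_mins
2    A   truck   18    47             846
4    E    bike   24    90            2160

846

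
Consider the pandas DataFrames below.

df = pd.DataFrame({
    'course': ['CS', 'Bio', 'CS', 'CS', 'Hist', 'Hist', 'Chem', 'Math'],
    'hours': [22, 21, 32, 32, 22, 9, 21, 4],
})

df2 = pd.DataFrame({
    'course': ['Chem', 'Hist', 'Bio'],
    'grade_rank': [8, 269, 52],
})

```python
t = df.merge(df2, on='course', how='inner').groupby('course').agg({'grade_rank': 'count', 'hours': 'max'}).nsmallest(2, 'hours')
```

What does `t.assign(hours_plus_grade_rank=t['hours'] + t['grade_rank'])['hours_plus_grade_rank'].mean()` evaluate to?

22.0

merge on 'course' (how='inner') → 4 rows:
  course  hours  grade_rank
0    Bio     21          52
1   Hist     22         269
2   Hist      9         269
3   Chem     21           8
group by course: count(grade_rank), max(hours):
        grade_rank  hours
course                   
Bio              1     21
Chem             1     21
Hist             2     22
take 2 rows with smallest hours:
        grade_rank  hours
course                   
Bio              1     21
Chem             1     21
add column hours_plus_grade_rank = t['hours'] + t['grade_rank']:
        grade_rank  hours  hours_plus_grade_rank
course                                          
Bio              1     21                     22
Chem             1     21                     22
Taking the mean of column 'hours_plus_grade_rank' gives 22.0.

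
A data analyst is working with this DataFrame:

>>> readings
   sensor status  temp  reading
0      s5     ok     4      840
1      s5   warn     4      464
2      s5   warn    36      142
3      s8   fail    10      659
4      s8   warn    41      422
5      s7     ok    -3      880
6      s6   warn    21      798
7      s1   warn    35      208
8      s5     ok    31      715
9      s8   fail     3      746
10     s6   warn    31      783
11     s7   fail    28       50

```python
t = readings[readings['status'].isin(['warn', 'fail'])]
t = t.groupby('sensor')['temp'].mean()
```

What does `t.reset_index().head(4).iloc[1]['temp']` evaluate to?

20.0

filter rows where status in ['warn', 'fail']:
   sensor status  temp  reading
1      s5   warn     4      464
2      s5   warn    36      142
3      s8   fail    10      659
4      s8   warn    41      422
6      s6   warn    21      798
7      s1   warn    35      208
9      s8   fail     3      746
10     s6   warn    31      783
11     s7   fail    28       50
group by sensor, mean of temp:
sensor
s1    35.0
s5    20.0
s6    26.0
s7    28.0
s8    18.0
Name: temp, dtype: float64
reset_index():
  sensor  temp
0     s1  35.0
1     s5  20.0
2     s6  26.0
3     s7  28.0
4     s8  18.0
take first 4 rows:
  sensor  temp
0     s1  35.0
1     s5  20.0
2     s6  26.0
3     s7  28.0
Finally, value at position 1, column 'temp' = 20.0.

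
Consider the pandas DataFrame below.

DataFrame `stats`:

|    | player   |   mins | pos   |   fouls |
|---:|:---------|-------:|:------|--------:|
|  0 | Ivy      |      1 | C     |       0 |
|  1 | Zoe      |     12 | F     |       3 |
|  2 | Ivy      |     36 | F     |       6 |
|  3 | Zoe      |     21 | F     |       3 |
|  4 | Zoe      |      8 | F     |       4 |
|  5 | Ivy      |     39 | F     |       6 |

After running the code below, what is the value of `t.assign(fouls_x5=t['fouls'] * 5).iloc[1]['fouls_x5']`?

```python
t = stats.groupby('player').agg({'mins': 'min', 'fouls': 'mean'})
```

group by player: min(mins), mean(fouls):
        mins     fouls
player                
Ivy        1  4.000000
Zoe        8  3.333333
add column fouls_x5 = t['fouls'] * 5:
        mins     fouls   fouls_x5
player                           
Ivy        1  4.000000  20.000000
Zoe        8  3.333333  16.666667
value at position 1, column 'fouls_x5' → 16.6666666667

16.6666666667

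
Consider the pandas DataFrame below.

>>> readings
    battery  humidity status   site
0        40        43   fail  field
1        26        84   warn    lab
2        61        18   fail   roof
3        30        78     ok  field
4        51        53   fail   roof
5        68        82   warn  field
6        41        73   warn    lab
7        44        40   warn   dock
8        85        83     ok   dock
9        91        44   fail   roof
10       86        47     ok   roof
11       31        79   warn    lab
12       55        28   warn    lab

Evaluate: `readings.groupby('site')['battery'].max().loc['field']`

group by site, max of battery:
site
dock     85
field    68
lab      55
roof     91
Name: battery, dtype: int64
The value at index 'field' is 68.

68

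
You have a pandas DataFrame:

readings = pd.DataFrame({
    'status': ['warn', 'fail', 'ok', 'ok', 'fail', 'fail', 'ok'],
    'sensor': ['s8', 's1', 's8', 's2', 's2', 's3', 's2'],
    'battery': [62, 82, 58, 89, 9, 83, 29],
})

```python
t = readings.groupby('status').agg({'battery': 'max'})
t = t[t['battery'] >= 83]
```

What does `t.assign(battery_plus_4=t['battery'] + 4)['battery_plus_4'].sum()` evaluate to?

group by status, max of battery:
        battery
status         
fail         83
ok           89
warn         62
filter rows where battery >= 83:
        battery
status         
fail         83
ok           89
add column battery_plus_4 = t['battery'] + 4:
        battery  battery_plus_4
status                         
fail         83              87
ok           89              93
Reading off the sum of column 'battery_plus_4', we get 180.

180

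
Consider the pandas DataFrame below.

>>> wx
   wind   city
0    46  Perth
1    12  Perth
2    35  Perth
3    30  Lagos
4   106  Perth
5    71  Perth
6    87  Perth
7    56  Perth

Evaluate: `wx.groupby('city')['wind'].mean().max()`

59.0

group by city, mean of wind:
city
Lagos    30.0
Perth    59.0
Name: wind, dtype: float64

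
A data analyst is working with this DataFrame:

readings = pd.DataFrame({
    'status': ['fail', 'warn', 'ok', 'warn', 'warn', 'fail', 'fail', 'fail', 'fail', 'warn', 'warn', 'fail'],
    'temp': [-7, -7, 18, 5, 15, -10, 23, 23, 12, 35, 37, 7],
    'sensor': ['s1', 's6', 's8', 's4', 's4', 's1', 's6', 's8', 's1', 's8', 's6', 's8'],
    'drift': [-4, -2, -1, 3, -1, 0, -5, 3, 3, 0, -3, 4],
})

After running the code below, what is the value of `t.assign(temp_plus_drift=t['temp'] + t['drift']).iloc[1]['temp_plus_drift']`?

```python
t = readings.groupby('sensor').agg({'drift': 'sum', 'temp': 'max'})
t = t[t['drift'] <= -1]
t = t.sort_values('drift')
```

11

group by sensor: sum(drift), max(temp):
        drift  temp
sensor             
s1         -1    12
s4          2    15
s6        -10    37
s8          6    35
filter rows where drift <= -1:
        drift  temp
sensor             
s1         -1    12
s6        -10    37
sort by drift:
        drift  temp
sensor             
s6        -10    37
s1         -1    12
add column temp_plus_drift = t['temp'] + t['drift']:
        drift  temp  temp_plus_drift
sensor                              
s6        -10    37               27
s1         -1    12               11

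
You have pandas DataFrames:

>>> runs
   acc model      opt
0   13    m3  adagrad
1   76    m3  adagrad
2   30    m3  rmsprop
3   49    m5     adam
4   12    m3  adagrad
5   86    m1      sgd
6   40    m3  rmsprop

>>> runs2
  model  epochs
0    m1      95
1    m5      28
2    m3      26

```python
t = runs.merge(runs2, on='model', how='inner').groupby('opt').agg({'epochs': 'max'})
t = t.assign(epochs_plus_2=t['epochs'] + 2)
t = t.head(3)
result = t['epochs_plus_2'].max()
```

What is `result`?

merge on 'model' (how='inner') → 7 rows:
   acc model      opt  epochs
0   13    m3  adagrad      26
1   76    m3  adagrad      26
2   30    m3  rmsprop      26
3   49    m5     adam      28
4   12    m3  adagrad      26
5   86    m1      sgd      95
6   40    m3  rmsprop      26
group by opt, max of epochs:
         epochs
opt            
adagrad      26
adam         28
rmsprop      26
sgd          95
add column epochs_plus_2 = t['epochs'] + 2:
         epochs  epochs_plus_2
opt                           
adagrad      26             28
adam         28             30
rmsprop      26             28
sgd          95             97
take first 3 rows:
         epochs  epochs_plus_2
opt                           
adagrad      26             28
adam         28             30
rmsprop      26             28
So max() = 30.

30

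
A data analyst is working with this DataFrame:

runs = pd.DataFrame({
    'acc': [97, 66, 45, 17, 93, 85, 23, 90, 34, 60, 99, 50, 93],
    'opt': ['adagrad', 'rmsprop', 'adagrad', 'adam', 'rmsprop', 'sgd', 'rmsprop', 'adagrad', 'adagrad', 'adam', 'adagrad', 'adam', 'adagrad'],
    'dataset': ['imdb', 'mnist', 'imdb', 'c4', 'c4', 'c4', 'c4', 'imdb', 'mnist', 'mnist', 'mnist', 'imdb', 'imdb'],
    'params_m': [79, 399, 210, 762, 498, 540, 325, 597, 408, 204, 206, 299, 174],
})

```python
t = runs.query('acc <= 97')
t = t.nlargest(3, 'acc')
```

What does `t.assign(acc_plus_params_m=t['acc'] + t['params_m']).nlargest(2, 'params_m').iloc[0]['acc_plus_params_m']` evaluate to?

filter rows where acc <= 97:
    acc      opt dataset  params_m
0    97  adagrad    imdb        79
1    66  rmsprop   mnist       399
2    45  adagrad    imdb       210
3    17     adam      c4       762
4    93  rmsprop      c4       498
5    85      sgd      c4       540
6    23  rmsprop      c4       325
7    90  adagrad    imdb       597
8    34  adagrad   mnist       408
9    60     adam   mnist       204
11   50     adam    imdb       299
12   93  adagrad    imdb       174
take 3 rows with largest acc:
    acc      opt dataset  params_m
0    97  adagrad    imdb        79
4    93  rmsprop      c4       498
12   93  adagrad    imdb       174
add column acc_plus_params_m = t['acc'] + t['params_m']:
    acc      opt dataset  params_m  acc_plus_params_m
0    97  adagrad    imdb        79                176
4    93  rmsprop      c4       498                591
12   93  adagrad    imdb       174                267
take 2 rows with largest params_m:
    acc      opt dataset  params_m  acc_plus_params_m
4    93  rmsprop      c4       498                591
12   93  adagrad    imdb       174                267
Then the value at position 0, column 'acc_plus_params_m': 591

591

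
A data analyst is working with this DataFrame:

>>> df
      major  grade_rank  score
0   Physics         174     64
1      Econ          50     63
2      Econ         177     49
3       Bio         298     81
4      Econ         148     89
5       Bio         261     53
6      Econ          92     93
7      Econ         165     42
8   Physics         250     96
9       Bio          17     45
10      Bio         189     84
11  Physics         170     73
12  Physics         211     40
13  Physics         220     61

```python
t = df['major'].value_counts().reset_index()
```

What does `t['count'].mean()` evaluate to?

4.66666666667

value_counts of major:
major
Physics    5
Econ       5
Bio        4
Name: count, dtype: int64
reset_index():
     major  count
0  Physics      5
1     Econ      5
2      Bio      4
Then the mean of column 'count': 4.66666666667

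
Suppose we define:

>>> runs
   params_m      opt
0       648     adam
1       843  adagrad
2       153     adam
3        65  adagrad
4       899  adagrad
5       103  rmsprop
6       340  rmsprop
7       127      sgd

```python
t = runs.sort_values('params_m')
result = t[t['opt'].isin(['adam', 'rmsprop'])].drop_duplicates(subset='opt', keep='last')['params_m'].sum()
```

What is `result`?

988

sort by params_m:
   params_m      opt
3        65  adagrad
5       103  rmsprop
7       127      sgd
2       153     adam
6       340  rmsprop
0       648     adam
1       843  adagrad
4       899  adagrad
filter rows where opt in ['adam', 'rmsprop']:
   params_m      opt
5       103  rmsprop
2       153     adam
6       340  rmsprop
0       648     adam
drop duplicate opt (keep=last):
   params_m      opt
6       340  rmsprop
0       648     adam
Reading off the sum of column 'params_m', we get 988.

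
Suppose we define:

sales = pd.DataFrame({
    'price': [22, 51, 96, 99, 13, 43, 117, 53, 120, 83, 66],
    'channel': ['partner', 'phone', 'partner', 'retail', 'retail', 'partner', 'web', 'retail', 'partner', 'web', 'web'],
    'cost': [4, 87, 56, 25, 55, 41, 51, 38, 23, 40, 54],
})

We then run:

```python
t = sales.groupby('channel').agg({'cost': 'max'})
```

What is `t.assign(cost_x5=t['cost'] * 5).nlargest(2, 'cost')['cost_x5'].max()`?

group by channel, max of cost:
         cost
channel      
partner    56
phone      87
retail     55
web        54
add column cost_x5 = t['cost'] * 5:
         cost  cost_x5
channel               
partner    56      280
phone      87      435
retail     55      275
web        54      270
take 2 rows with largest cost:
         cost  cost_x5
channel               
phone      87      435
partner    56      280
Then the max of column 'cost_x5': 435

435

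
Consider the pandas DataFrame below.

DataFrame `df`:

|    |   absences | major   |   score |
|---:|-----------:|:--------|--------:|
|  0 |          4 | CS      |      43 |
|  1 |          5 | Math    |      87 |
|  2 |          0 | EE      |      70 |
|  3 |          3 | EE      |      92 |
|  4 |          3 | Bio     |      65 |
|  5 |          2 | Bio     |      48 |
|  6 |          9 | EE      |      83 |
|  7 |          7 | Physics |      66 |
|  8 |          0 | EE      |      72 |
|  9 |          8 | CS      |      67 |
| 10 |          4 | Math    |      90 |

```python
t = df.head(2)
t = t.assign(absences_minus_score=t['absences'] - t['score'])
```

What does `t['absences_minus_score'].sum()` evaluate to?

take first 2 rows:
   absences major  score
0         4    CS     43
1         5  Math     87
add column absences_minus_score = t['absences'] - t['score']:
   absences major  score  absences_minus_score
0         4    CS     43                   -39
1         5  Math     87                   -82
Taking the sum of column 'absences_minus_score' gives -121.

-121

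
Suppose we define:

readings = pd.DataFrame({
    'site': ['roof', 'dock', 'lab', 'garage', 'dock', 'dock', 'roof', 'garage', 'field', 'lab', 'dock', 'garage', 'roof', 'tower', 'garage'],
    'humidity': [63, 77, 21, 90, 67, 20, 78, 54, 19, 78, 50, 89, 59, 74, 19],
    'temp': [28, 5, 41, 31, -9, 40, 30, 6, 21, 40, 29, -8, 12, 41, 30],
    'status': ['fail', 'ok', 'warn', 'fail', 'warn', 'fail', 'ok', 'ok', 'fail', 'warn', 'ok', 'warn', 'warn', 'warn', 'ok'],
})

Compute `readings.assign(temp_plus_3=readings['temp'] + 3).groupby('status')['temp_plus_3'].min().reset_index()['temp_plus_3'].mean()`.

8.66666666667

add column temp_plus_3 = readings['temp'] + 3:
      site  humidity  temp status  temp_plus_3
0     roof        63    28   fail           31
1     dock        77     5     ok            8
2      lab        21    41   warn           44
3   garage        90    31   fail           34
4     dock        67    -9   warn           -6
5     dock        20    40   fail           43
6     roof        78    30     ok           33
7   garage        54     6     ok            9
8    field        19    21   fail           24
9      lab        78    40   warn           43
10    dock        50    29     ok           32
11  garage        89    -8   warn           -5
12    roof        59    12   warn           15
13   tower        74    41   warn           44
14  garage        19    30     ok           33
group by status, min of temp_plus_3:
status
fail    24
ok       8
warn    -6
Name: temp_plus_3, dtype: int64
reset_index():
  status  temp_plus_3
0   fail           24
1     ok            8
2   warn           -6
Reading off the mean of column 'temp_plus_3', we get 8.66666666667.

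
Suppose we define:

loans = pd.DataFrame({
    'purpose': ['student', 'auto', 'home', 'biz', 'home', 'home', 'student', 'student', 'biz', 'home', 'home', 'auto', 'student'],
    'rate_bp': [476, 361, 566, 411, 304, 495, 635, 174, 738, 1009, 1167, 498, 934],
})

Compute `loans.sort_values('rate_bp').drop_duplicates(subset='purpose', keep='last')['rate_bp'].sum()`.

3337

sort by rate_bp:
    purpose  rate_bp
7   student      174
4      home      304
1      auto      361
3       biz      411
0   student      476
5      home      495
11     auto      498
2      home      566
6   student      635
8       biz      738
12  student      934
9      home     1009
10     home     1167
drop duplicate purpose (keep=last):
    purpose  rate_bp
11     auto      498
8       biz      738
12  student      934
10     home     1167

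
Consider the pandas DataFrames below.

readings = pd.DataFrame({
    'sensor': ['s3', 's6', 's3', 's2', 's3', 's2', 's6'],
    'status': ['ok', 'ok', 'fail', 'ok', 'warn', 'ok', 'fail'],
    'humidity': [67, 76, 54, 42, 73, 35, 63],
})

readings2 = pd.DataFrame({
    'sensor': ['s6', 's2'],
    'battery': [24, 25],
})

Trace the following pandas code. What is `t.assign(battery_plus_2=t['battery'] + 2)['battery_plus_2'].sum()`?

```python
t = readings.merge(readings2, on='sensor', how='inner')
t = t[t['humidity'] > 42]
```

merge on 'sensor' (how='inner') → 4 rows:
  sensor status  humidity  battery
0     s6     ok        76       24
1     s2     ok        42       25
2     s2     ok        35       25
3     s6   fail        63       24
filter rows where humidity > 42:
  sensor status  humidity  battery
0     s6     ok        76       24
3     s6   fail        63       24
add column battery_plus_2 = t['battery'] + 2:
  sensor status  humidity  battery  battery_plus_2
0     s6     ok        76       24              26
3     s6   fail        63       24              26

52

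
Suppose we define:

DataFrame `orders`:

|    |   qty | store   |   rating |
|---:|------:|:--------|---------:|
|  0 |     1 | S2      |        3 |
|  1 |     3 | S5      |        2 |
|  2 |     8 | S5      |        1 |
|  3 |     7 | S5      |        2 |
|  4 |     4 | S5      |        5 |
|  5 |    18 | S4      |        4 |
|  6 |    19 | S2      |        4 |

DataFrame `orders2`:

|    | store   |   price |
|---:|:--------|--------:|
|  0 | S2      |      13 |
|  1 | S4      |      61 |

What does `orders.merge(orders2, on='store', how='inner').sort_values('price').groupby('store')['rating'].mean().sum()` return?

merge on 'store' (how='inner') → 3 rows:
   qty store  rating  price
0    1    S2       3     13
1   18    S4       4     61
2   19    S2       4     13
sort by price:
   qty store  rating  price
0    1    S2       3     13
2   19    S2       4     13
1   18    S4       4     61
group by store, mean of rating:
store
S2    3.5
S4    4.0
Name: rating, dtype: float64
Hence 7.5.

7.5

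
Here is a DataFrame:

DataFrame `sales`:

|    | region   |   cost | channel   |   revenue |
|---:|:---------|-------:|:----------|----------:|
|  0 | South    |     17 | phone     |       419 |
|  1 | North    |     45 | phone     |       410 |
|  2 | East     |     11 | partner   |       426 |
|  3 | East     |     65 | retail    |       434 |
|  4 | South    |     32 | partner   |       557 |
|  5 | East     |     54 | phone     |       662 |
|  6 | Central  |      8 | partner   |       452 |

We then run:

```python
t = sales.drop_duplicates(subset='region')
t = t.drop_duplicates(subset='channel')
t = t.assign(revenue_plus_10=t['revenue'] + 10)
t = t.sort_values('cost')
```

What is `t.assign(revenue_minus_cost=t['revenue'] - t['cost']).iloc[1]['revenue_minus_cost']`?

402

drop duplicate region (keep=first):
    region  cost  channel  revenue
0    South    17    phone      419
1    North    45    phone      410
2     East    11  partner      426
6  Central     8  partner      452
drop duplicate channel (keep=first):
  region  cost  channel  revenue
0  South    17    phone      419
2   East    11  partner      426
add column revenue_plus_10 = t['revenue'] + 10:
  region  cost  channel  revenue  revenue_plus_10
0  South    17    phone      419              429
2   East    11  partner      426              436
sort by cost:
  region  cost  channel  revenue  revenue_plus_10
2   East    11  partner      426              436
0  South    17    phone      419              429
add column revenue_minus_cost = t['revenue'] - t['cost']:
  region  cost  channel  revenue  revenue_plus_10  revenue_minus_cost
2   East    11  partner      426              436                 415
0  South    17    phone      419              429                 402
value at position 1, column 'revenue_minus_cost' → 402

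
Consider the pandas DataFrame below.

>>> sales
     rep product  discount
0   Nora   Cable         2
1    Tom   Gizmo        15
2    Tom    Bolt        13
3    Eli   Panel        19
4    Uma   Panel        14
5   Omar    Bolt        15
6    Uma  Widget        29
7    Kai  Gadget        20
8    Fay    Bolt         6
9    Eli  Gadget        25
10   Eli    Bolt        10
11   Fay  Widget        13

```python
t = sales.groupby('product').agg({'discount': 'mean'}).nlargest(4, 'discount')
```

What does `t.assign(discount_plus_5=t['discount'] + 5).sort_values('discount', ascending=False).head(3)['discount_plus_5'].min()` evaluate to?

group by product, mean of discount:
         discount
product          
Bolt         11.0
Cable         2.0
Gadget       22.5
Gizmo        15.0
Panel        16.5
Widget       21.0
take 4 rows with largest discount:
         discount
product          
Gadget       22.5
Widget       21.0
Panel        16.5
Gizmo        15.0
add column discount_plus_5 = t['discount'] + 5:
         discount  discount_plus_5
product                           
Gadget       22.5             27.5
Widget       21.0             26.0
Panel        16.5             21.5
Gizmo        15.0             20.0
sort by discount descending:
         discount  discount_plus_5
product                           
Gadget       22.5             27.5
Widget       21.0             26.0
Panel        16.5             21.5
Gizmo        15.0             20.0
take first 3 rows:
         discount  discount_plus_5
product                           
Gadget       22.5             27.5
Widget       21.0             26.0
Panel        16.5             21.5
Taking the min of column 'discount_plus_5' gives 21.5.

21.5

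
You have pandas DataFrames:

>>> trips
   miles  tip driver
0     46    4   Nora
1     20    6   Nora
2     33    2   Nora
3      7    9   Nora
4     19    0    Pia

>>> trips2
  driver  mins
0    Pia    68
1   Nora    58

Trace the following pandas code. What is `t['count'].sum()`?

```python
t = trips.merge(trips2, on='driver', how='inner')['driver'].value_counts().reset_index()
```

5

merge on 'driver' (how='inner') → 5 rows:
   miles  tip driver  mins
0     46    4   Nora    58
1     20    6   Nora    58
2     33    2   Nora    58
3      7    9   Nora    58
4     19    0    Pia    68
value_counts of driver:
driver
Nora    4
Pia     1
Name: count, dtype: int64
reset_index():
  driver  count
0   Nora      4
1    Pia      1
So sum() = 5.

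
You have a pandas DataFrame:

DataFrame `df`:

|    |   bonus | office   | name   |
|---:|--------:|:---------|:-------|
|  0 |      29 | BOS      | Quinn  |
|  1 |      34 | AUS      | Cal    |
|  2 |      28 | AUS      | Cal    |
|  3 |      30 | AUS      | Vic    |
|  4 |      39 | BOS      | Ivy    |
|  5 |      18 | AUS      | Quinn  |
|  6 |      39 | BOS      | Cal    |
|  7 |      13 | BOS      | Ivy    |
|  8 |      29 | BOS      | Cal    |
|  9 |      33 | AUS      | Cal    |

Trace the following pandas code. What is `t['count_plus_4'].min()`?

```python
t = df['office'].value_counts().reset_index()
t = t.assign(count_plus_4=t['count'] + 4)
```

value_counts of office:
office
BOS    5
AUS    5
Name: count, dtype: int64
reset_index():
  office  count
0    BOS      5
1    AUS      5
add column count_plus_4 = t['count'] + 4:
  office  count  count_plus_4
0    BOS      5             9
1    AUS      5             9
The min of column 'count_plus_4' is 9.

9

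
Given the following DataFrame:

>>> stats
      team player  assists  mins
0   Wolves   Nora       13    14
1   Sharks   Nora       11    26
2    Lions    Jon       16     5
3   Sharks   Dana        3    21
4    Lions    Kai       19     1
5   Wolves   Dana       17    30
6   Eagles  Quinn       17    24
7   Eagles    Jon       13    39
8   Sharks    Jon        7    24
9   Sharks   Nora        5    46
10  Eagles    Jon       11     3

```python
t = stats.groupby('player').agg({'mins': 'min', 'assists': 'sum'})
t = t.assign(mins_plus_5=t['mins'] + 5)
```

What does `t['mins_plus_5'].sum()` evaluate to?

group by player: min(mins), sum(assists):
        mins  assists
player               
Dana      21       20
Jon        3       47
Kai        1       19
Nora      14       29
Quinn     24       17
add column mins_plus_5 = t['mins'] + 5:
        mins  assists  mins_plus_5
player                            
Dana      21       20           26
Jon        3       47            8
Kai        1       19            6
Nora      14       29           19
Quinn     24       17           29
The sum of column 'mins_plus_5' is 88.

88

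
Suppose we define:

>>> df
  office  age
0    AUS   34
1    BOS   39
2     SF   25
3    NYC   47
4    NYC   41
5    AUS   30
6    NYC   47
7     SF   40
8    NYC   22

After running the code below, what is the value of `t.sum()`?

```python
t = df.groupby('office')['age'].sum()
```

group by office, sum of age:
office
AUS     64
BOS     39
NYC    157
SF      65
Name: age, dtype: int64
Taking the sum of the resulting series gives 325.

325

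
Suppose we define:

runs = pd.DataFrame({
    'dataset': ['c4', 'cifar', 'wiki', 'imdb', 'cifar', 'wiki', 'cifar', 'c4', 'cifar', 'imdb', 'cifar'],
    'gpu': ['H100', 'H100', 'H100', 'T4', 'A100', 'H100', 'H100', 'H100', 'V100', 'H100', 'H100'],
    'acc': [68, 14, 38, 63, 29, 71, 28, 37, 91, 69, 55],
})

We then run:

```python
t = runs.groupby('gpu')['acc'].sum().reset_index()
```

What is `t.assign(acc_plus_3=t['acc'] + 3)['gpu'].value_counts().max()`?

1

group by gpu, sum of acc:
gpu
A100     29
H100    380
T4       63
V100     91
Name: acc, dtype: int64
reset_index():
    gpu  acc
0  A100   29
1  H100  380
2    T4   63
3  V100   91
add column acc_plus_3 = t['acc'] + 3:
    gpu  acc  acc_plus_3
0  A100   29          32
1  H100  380         383
2    T4   63          66
3  V100   91          94
value_counts of gpu:
gpu
A100    1
H100    1
T4      1
V100    1
Name: count, dtype: int64
Hence 1.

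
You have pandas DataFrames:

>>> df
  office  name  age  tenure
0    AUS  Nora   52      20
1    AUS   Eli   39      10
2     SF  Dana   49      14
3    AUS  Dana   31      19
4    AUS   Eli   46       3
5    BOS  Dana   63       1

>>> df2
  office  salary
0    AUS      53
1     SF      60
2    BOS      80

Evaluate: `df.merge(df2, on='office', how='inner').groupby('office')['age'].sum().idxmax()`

merge on 'office' (how='inner') → 6 rows:
  office  name  age  tenure  salary
0    AUS  Nora   52      20      53
1    AUS   Eli   39      10      53
2     SF  Dana   49      14      60
3    AUS  Dana   31      19      53
4    AUS   Eli   46       3      53
5    BOS  Dana   63       1      80
group by office, sum of age:
office
AUS    168
BOS     63
SF      49
Name: age, dtype: int64

AUS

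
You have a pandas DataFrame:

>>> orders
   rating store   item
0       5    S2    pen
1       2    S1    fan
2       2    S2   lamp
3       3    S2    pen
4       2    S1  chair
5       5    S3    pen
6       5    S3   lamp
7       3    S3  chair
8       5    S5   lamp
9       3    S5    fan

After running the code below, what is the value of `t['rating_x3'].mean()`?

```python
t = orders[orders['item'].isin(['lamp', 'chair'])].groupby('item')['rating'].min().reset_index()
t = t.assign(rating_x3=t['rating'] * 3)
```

filter rows where item in ['lamp', 'chair']:
   rating store   item
2       2    S2   lamp
4       2    S1  chair
6       5    S3   lamp
7       3    S3  chair
8       5    S5   lamp
group by item, min of rating:
item
chair    2
lamp     2
Name: rating, dtype: int64
reset_index():
    item  rating
0  chair       2
1   lamp       2
add column rating_x3 = t['rating'] * 3:
    item  rating  rating_x3
0  chair       2          6
1   lamp       2          6
Taking the mean of column 'rating_x3' gives 6.0.

6.0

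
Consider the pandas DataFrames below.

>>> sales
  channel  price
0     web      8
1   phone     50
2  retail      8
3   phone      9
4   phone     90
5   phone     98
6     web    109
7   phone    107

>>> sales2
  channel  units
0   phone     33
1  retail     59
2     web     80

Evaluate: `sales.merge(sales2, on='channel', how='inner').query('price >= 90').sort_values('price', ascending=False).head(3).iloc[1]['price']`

107

merge on 'channel' (how='inner') → 8 rows:
  channel  price  units
0     web      8     80
1   phone     50     33
2  retail      8     59
3   phone      9     33
4   phone     90     33
5   phone     98     33
6     web    109     80
7   phone    107     33
filter rows where price >= 90:
  channel  price  units
4   phone     90     33
5   phone     98     33
6     web    109     80
7   phone    107     33
sort by price descending:
  channel  price  units
6     web    109     80
7   phone    107     33
5   phone     98     33
4   phone     90     33
take first 3 rows:
  channel  price  units
6     web    109     80
7   phone    107     33
5   phone     98     33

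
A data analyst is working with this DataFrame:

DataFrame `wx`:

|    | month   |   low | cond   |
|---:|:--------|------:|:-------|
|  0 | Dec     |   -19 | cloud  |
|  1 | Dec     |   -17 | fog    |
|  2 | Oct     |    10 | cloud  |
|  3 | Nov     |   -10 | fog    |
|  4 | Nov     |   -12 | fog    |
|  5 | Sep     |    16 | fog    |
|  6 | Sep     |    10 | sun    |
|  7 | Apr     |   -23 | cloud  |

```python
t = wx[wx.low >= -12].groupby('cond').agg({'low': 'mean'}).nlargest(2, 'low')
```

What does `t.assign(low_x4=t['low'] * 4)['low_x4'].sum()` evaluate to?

filter rows where low >= -12:
  month  low   cond
2   Oct   10  cloud
3   Nov  -10    fog
4   Nov  -12    fog
5   Sep   16    fog
6   Sep   10    sun
group by cond, mean of low:
        low
cond       
cloud  10.0
fog    -2.0
sun    10.0
take 2 rows with largest low:
        low
cond       
cloud  10.0
sun    10.0
add column low_x4 = t['low'] * 4:
        low  low_x4
cond               
cloud  10.0    40.0
sun    10.0    40.0

80.0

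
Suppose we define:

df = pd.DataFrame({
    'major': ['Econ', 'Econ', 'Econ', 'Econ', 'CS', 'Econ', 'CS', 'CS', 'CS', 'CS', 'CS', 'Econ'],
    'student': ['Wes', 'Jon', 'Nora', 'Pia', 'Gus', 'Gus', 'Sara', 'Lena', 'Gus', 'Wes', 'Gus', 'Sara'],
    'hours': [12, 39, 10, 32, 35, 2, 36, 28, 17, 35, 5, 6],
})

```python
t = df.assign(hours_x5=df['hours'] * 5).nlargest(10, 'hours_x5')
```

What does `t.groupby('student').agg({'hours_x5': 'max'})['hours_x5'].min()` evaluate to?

add column hours_x5 = df['hours'] * 5:
   major student  hours  hours_x5
0   Econ     Wes     12        60
1   Econ     Jon     39       195
2   Econ    Nora     10        50
3   Econ     Pia     32       160
4     CS     Gus     35       175
5   Econ     Gus      2        10
6     CS    Sara     36       180
7     CS    Lena     28       140
8     CS     Gus     17        85
9     CS     Wes     35       175
10    CS     Gus      5        25
11  Econ    Sara      6        30
take 10 rows with largest hours_x5:
   major student  hours  hours_x5
1   Econ     Jon     39       195
6     CS    Sara     36       180
4     CS     Gus     35       175
9     CS     Wes     35       175
3   Econ     Pia     32       160
7     CS    Lena     28       140
8     CS     Gus     17        85
0   Econ     Wes     12        60
2   Econ    Nora     10        50
11  Econ    Sara      6        30
group by student, max of hours_x5:
         hours_x5
student          
Gus           175
Jon           195
Lena          140
Nora           50
Pia           160
Sara          180
Wes           175

50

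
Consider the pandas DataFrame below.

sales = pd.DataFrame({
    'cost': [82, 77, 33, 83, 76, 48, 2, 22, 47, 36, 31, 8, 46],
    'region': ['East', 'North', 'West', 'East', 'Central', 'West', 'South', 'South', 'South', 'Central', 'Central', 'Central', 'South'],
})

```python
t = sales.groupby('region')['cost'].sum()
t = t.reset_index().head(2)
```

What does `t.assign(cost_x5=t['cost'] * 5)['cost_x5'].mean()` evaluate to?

group by region, sum of cost:
region
Central    151
East       165
North       77
South      117
West        81
Name: cost, dtype: int64
reset_index():
    region  cost
0  Central   151
1     East   165
2    North    77
3    South   117
4     West    81
take first 2 rows:
    region  cost
0  Central   151
1     East   165
add column cost_x5 = t['cost'] * 5:
    region  cost  cost_x5
0  Central   151      755
1     East   165      825

790.0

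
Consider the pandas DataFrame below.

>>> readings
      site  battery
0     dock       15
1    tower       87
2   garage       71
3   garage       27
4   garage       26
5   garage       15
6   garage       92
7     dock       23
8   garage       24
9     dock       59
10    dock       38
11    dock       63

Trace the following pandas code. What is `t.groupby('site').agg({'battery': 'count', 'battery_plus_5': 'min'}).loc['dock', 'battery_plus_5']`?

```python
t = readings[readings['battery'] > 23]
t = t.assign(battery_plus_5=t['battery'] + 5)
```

43

filter rows where battery > 23:
      site  battery
1    tower       87
2   garage       71
3   garage       27
4   garage       26
6   garage       92
8   garage       24
9     dock       59
10    dock       38
11    dock       63
add column battery_plus_5 = t['battery'] + 5:
      site  battery  battery_plus_5
1    tower       87              92
2   garage       71              76
3   garage       27              32
4   garage       26              31
6   garage       92              97
8   garage       24              29
9     dock       59              64
10    dock       38              43
11    dock       63              68
group by site: count(battery), min(battery_plus_5):
        battery  battery_plus_5
site                           
dock          3              43
garage        5              29
tower         1              92
Reading off the value at row 'dock', column 'battery_plus_5', we get 43.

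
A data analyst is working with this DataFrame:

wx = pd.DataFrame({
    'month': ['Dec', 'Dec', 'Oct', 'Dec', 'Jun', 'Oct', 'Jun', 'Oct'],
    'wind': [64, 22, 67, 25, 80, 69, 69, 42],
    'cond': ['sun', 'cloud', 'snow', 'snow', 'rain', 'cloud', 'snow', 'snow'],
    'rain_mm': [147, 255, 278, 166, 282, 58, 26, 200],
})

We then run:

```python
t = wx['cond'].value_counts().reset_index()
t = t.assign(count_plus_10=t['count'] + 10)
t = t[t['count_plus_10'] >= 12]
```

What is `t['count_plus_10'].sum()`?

26

value_counts of cond:
cond
snow     4
cloud    2
sun      1
rain     1
Name: count, dtype: int64
reset_index():
    cond  count
0   snow      4
1  cloud      2
2    sun      1
3   rain      1
add column count_plus_10 = t['count'] + 10:
    cond  count  count_plus_10
0   snow      4             14
1  cloud      2             12
2    sun      1             11
3   rain      1             11
filter rows where count_plus_10 >= 12:
    cond  count  count_plus_10
0   snow      4             14
1  cloud      2             12
Finally, sum of column 'count_plus_10' = 26.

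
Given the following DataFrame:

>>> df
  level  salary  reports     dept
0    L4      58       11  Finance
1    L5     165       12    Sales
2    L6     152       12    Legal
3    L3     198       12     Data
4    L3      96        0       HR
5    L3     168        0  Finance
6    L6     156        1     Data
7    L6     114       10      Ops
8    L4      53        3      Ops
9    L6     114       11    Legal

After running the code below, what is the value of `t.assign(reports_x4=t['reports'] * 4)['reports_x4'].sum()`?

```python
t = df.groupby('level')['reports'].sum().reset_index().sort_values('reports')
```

group by level, sum of reports:
level
L3    12
L4    14
L5    12
L6    34
Name: reports, dtype: int64
reset_index():
  level  reports
0    L3       12
1    L4       14
2    L5       12
3    L6       34
sort by reports:
  level  reports
0    L3       12
2    L5       12
1    L4       14
3    L6       34
add column reports_x4 = t['reports'] * 4:
  level  reports  reports_x4
0    L3       12          48
2    L5       12          48
1    L4       14          56
3    L6       34         136
sum of column 'reports_x4' → 288

288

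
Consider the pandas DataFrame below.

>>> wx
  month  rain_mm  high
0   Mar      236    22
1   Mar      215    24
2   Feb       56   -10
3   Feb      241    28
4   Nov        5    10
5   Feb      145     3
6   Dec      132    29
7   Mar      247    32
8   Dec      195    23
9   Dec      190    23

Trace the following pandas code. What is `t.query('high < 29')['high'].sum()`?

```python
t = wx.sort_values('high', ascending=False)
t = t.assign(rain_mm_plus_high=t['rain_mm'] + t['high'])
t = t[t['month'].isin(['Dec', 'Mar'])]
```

sort by high descending:
  month  rain_mm  high
7   Mar      247    32
6   Dec      132    29
3   Feb      241    28
1   Mar      215    24
8   Dec      195    23
9   Dec      190    23
0   Mar      236    22
4   Nov        5    10
5   Feb      145     3
2   Feb       56   -10
add column rain_mm_plus_high = t['rain_mm'] + t['high']:
  month  rain_mm  high  rain_mm_plus_high
7   Mar      247    32                279
6   Dec      132    29                161
3   Feb      241    28                269
1   Mar      215    24                239
8   Dec      195    23                218
9   Dec      190    23                213
0   Mar      236    22                258
4   Nov        5    10                 15
5   Feb      145     3                148
2   Feb       56   -10                 46
filter rows where month in ['Dec', 'Mar']:
  month  rain_mm  high  rain_mm_plus_high
7   Mar      247    32                279
6   Dec      132    29                161
1   Mar      215    24                239
8   Dec      195    23                218
9   Dec      190    23                213
0   Mar      236    22                258
filter rows where high < 29:
  month  rain_mm  high  rain_mm_plus_high
1   Mar      215    24                239
8   Dec      195    23                218
9   Dec      190    23                213
0   Mar      236    22                258
Hence 92.

92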